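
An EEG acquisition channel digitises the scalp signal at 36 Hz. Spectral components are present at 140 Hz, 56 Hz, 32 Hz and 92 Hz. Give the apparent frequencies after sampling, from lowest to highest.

fs/2 = 18 Hz.
140 Hz mod fs = 32 Hz.
32 Hz > fs/2 = 18 Hz, folds to fs − 32 Hz = 4 Hz.
56 Hz mod fs = 20 Hz.
20 Hz > fs/2 = 18 Hz, folds to fs − 20 Hz = 16 Hz.
32 Hz > fs/2 = 18 Hz, folds to fs − 32 Hz = 4 Hz.
92 Hz mod fs = 20 Hz.
20 Hz > fs/2 = 18 Hz, folds to fs − 20 Hz = 16 Hz.
Distinct values: {4 Hz, 16 Hz}.

4 Hz, 16 Hz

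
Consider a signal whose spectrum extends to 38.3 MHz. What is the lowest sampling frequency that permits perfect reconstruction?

Nyquist rate = 2 × 38.3 MHz = 76.6 MHz.

76.6 MHz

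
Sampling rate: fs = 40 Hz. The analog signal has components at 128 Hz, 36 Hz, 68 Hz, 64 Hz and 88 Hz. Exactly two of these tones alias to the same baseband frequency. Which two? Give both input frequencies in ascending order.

fs/2 = 20 Hz.
128 Hz mod fs = 8 Hz.
8 Hz ≤ fs/2 = 20 Hz, appears at 8 Hz.
36 Hz > fs/2 = 20 Hz, folds to fs − 36 Hz = 4 Hz.
68 Hz mod fs = 28 Hz.
28 Hz > fs/2 = 20 Hz, folds to fs − 28 Hz = 12 Hz.
64 Hz mod fs = 24 Hz.
24 Hz > fs/2 = 20 Hz, folds to fs − 24 Hz = 16 Hz.
88 Hz mod fs = 8 Hz.
8 Hz ≤ fs/2 = 20 Hz, appears at 8 Hz.
88 Hz and 128 Hz both map to 8 Hz.

88 Hz, 128 Hz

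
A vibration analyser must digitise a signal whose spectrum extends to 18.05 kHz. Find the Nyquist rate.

36.1 kHz

Nyquist rate = 2 × 18.05 kHz = 36.1 kHz.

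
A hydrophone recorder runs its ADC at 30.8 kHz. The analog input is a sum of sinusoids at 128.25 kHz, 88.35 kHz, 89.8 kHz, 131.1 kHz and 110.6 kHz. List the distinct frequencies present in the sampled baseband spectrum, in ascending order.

2.6 kHz, 4.05 kHz, 5.05 kHz, 7.9 kHz, 12.6 kHz

fs/2 = 15.4 kHz.
128.25 kHz mod fs = 5.05 kHz.
5.05 kHz ≤ fs/2 = 15.4 kHz, appears at 5.05 kHz.
88.35 kHz mod fs = 26.75 kHz.
26.75 kHz > fs/2 = 15.4 kHz, folds to fs − 26.75 kHz = 4.05 kHz.
89.8 kHz mod fs = 28.2 kHz.
28.2 kHz > fs/2 = 15.4 kHz, folds to fs − 28.2 kHz = 2.6 kHz.
131.1 kHz mod fs = 7.9 kHz.
7.9 kHz ≤ fs/2 = 15.4 kHz, appears at 7.9 kHz.
110.6 kHz mod fs = 18.2 kHz.
18.2 kHz > fs/2 = 15.4 kHz, folds to fs − 18.2 kHz = 12.6 kHz.
Distinct values: {2.6 kHz, 4.05 kHz, 5.05 kHz, 7.9 kHz, 12.6 kHz}.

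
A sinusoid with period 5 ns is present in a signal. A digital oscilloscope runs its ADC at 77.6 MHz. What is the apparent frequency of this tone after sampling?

32.8 MHz

T = 5 ns → f = 1/T = 200 MHz.
200 MHz mod fs = 44.8 MHz.
44.8 MHz > fs/2 = 38.8 MHz, folds to fs − 44.8 MHz = 32.8 MHz.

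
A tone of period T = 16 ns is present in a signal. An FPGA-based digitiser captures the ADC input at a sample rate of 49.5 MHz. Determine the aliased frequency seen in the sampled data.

13 MHz

T = 16 ns → f = 1/T = 62.5 MHz.
62.5 MHz mod fs = 13 MHz.
13 MHz ≤ fs/2 = 24.75 MHz, appears at 13 MHz.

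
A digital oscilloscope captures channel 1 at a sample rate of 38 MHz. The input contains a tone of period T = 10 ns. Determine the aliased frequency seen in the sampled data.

14 MHz

T = 10 ns → f = 1/T = 100 MHz.
100 MHz mod fs = 24 MHz.
24 MHz > fs/2 = 19 MHz, folds to fs − 24 MHz = 14 MHz.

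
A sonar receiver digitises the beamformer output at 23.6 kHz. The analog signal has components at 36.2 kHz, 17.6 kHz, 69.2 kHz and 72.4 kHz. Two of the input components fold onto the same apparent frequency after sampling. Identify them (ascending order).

69.2 kHz, 72.4 kHz

fs/2 = 11.8 kHz.
36.2 kHz mod fs = 12.6 kHz.
12.6 kHz > fs/2 = 11.8 kHz, folds to fs − 12.6 kHz = 11 kHz.
17.6 kHz > fs/2 = 11.8 kHz, folds to fs − 17.6 kHz = 6 kHz.
69.2 kHz mod fs = 22 kHz.
22 kHz > fs/2 = 11.8 kHz, folds to fs − 22 kHz = 1.6 kHz.
72.4 kHz mod fs = 1.6 kHz.
1.6 kHz ≤ fs/2 = 11.8 kHz, appears at 1.6 kHz.
69.2 kHz and 72.4 kHz both map to 1.6 kHz.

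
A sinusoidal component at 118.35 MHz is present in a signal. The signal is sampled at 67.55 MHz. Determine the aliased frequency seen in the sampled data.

16.75 MHz

118.35 MHz mod fs = 50.8 MHz.
50.8 MHz > fs/2 = 33.775 MHz, folds to fs − 50.8 MHz = 16.75 MHz.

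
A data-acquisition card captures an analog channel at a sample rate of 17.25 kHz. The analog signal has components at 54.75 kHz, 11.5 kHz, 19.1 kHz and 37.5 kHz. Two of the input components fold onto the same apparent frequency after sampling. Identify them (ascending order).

37.5 kHz, 54.75 kHz

fs/2 = 8.625 kHz.
54.75 kHz mod fs = 3 kHz.
3 kHz ≤ fs/2 = 8.625 kHz, appears at 3 kHz.
11.5 kHz > fs/2 = 8.625 kHz, folds to fs − 11.5 kHz = 5.75 kHz.
19.1 kHz mod fs = 1.85 kHz.
1.85 kHz ≤ fs/2 = 8.625 kHz, appears at 1.85 kHz.
37.5 kHz mod fs = 3 kHz.
3 kHz ≤ fs/2 = 8.625 kHz, appears at 3 kHz.
37.5 kHz and 54.75 kHz both map to 3 kHz.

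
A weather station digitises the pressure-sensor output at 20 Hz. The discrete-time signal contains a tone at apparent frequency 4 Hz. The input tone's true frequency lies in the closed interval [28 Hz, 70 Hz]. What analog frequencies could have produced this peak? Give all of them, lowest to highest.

Frequencies that alias to 4 Hz are k·fs ± 4 Hz for integer k ≥ 0.
k=0: 4 Hz.
k=1: 16 Hz, 24 Hz.
k=2: 36 Hz, 44 Hz.
k=3: 56 Hz, 64 Hz.
k=4: 76 Hz, 84 Hz.
Within [28 Hz, 70 Hz]: 36 Hz, 44 Hz, 56 Hz, 64 Hz.

36 Hz, 44 Hz, 56 Hz, 64 Hz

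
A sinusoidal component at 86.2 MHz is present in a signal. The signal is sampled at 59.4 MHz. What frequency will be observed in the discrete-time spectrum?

26.8 MHz

86.2 MHz mod fs = 26.8 MHz.
26.8 MHz ≤ fs/2 = 29.7 MHz, appears at 26.8 MHz.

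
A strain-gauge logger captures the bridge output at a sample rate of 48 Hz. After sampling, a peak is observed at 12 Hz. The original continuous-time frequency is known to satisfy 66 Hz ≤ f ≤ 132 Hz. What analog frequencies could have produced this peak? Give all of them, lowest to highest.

Frequencies that alias to 12 Hz are k·fs ± 12 Hz for integer k ≥ 0.
k=0: 12 Hz.
k=1: 36 Hz, 60 Hz.
k=2: 84 Hz, 108 Hz.
k=3: 132 Hz, 156 Hz.
k=4: 180 Hz, 204 Hz.
Within [66 Hz, 132 Hz]: 84 Hz, 108 Hz, 132 Hz.

84 Hz, 108 Hz, 132 Hz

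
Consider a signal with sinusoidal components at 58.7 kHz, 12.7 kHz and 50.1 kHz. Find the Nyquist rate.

117.4 kHz

Highest-frequency component: 58.7 kHz.
Nyquist rate = 2 × 58.7 kHz = 117.4 kHz.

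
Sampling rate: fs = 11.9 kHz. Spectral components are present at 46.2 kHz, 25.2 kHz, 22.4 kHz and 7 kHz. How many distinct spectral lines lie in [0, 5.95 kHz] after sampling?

fs/2 = 5.95 kHz.
46.2 kHz mod fs = 10.5 kHz.
10.5 kHz > fs/2 = 5.95 kHz, folds to fs − 10.5 kHz = 1.4 kHz.
25.2 kHz mod fs = 1.4 kHz.
1.4 kHz ≤ fs/2 = 5.95 kHz, appears at 1.4 kHz.
22.4 kHz mod fs = 10.5 kHz.
10.5 kHz > fs/2 = 5.95 kHz, folds to fs − 10.5 kHz = 1.4 kHz.
7 kHz > fs/2 = 5.95 kHz, folds to fs − 7 kHz = 4.9 kHz.
Distinct values: {1.4 kHz, 4.9 kHz} → 2.

2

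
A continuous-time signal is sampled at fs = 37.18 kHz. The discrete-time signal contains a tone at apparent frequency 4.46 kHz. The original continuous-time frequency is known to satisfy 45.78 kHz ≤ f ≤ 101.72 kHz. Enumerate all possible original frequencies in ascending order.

Frequencies that alias to 4.46 kHz are k·fs ± 4.46 kHz for integer k ≥ 0.
k=0: 4.46 kHz.
k=1: 32.72 kHz, 41.64 kHz.
k=2: 69.9 kHz, 78.82 kHz.
k=3: 107.08 kHz, 116 kHz.
Within [45.78 kHz, 101.72 kHz]: 69.9 kHz, 78.82 kHz.

69.9 kHz, 78.82 kHz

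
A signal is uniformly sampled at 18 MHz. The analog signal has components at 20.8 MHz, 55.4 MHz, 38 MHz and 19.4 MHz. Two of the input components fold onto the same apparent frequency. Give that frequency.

1.4 MHz

fs/2 = 9 MHz.
20.8 MHz mod fs = 2.8 MHz.
2.8 MHz ≤ fs/2 = 9 MHz, appears at 2.8 MHz.
55.4 MHz mod fs = 1.4 MHz.
1.4 MHz ≤ fs/2 = 9 MHz, appears at 1.4 MHz.
38 MHz mod fs = 2 MHz.
2 MHz ≤ fs/2 = 9 MHz, appears at 2 MHz.
19.4 MHz mod fs = 1.4 MHz.
1.4 MHz ≤ fs/2 = 9 MHz, appears at 1.4 MHz.
19.4 MHz and 55.4 MHz both map to 1.4 MHz.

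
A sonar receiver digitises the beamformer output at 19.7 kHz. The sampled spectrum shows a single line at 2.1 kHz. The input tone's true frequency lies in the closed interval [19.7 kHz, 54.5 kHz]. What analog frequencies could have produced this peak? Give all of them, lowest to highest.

Frequencies that alias to 2.1 kHz are k·fs ± 2.1 kHz for integer k ≥ 0.
k=0: 2.1 kHz.
k=1: 17.6 kHz, 21.8 kHz.
k=2: 37.3 kHz, 41.5 kHz.
k=3: 57 kHz, 61.2 kHz.
Within [19.7 kHz, 54.5 kHz]: 21.8 kHz, 37.3 kHz, 41.5 kHz.

21.8 kHz, 37.3 kHz, 41.5 kHz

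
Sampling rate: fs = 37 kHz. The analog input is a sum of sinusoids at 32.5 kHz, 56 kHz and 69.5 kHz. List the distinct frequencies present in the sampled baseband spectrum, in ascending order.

4.5 kHz, 18 kHz

fs/2 = 18.5 kHz.
32.5 kHz > fs/2 = 18.5 kHz, folds to fs − 32.5 kHz = 4.5 kHz.
56 kHz mod fs = 19 kHz.
19 kHz > fs/2 = 18.5 kHz, folds to fs − 19 kHz = 18 kHz.
69.5 kHz mod fs = 32.5 kHz.
32.5 kHz > fs/2 = 18.5 kHz, folds to fs − 32.5 kHz = 4.5 kHz.
Distinct values: {4.5 kHz, 18 kHz}.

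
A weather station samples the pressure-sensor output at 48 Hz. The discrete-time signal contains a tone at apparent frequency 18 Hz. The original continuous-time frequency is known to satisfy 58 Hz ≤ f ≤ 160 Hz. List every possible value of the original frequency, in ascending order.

66 Hz, 78 Hz, 114 Hz, 126 Hz

Frequencies that alias to 18 Hz are k·fs ± 18 Hz for integer k ≥ 0.
k=0: 18 Hz.
k=1: 30 Hz, 66 Hz.
k=2: 78 Hz, 114 Hz.
k=3: 126 Hz, 162 Hz.
k=4: 174 Hz, 210 Hz.
Within [58 Hz, 160 Hz]: 66 Hz, 78 Hz, 114 Hz, 126 Hz.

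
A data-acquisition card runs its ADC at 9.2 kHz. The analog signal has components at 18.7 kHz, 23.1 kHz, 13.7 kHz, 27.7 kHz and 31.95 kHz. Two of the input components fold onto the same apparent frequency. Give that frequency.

4.5 kHz

fs/2 = 4.6 kHz.
18.7 kHz mod fs = 0.3 kHz.
0.3 kHz ≤ fs/2 = 4.6 kHz, appears at 0.3 kHz.
23.1 kHz mod fs = 4.7 kHz.
4.7 kHz > fs/2 = 4.6 kHz, folds to fs − 4.7 kHz = 4.5 kHz.
13.7 kHz mod fs = 4.5 kHz.
4.5 kHz ≤ fs/2 = 4.6 kHz, appears at 4.5 kHz.
27.7 kHz mod fs = 0.1 kHz.
0.1 kHz ≤ fs/2 = 4.6 kHz, appears at 0.1 kHz.
31.95 kHz mod fs = 4.35 kHz.
4.35 kHz ≤ fs/2 = 4.6 kHz, appears at 4.35 kHz.
13.7 kHz and 23.1 kHz both map to 4.5 kHz.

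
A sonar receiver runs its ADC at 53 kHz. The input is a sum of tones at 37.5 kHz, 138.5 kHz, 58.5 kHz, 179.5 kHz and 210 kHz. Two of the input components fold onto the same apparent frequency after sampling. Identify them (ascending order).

fs/2 = 26.5 kHz.
37.5 kHz > fs/2 = 26.5 kHz, folds to fs − 37.5 kHz = 15.5 kHz.
138.5 kHz mod fs = 32.5 kHz.
32.5 kHz > fs/2 = 26.5 kHz, folds to fs − 32.5 kHz = 20.5 kHz.
58.5 kHz mod fs = 5.5 kHz.
5.5 kHz ≤ fs/2 = 26.5 kHz, appears at 5.5 kHz.
179.5 kHz mod fs = 20.5 kHz.
20.5 kHz ≤ fs/2 = 26.5 kHz, appears at 20.5 kHz.
210 kHz mod fs = 51 kHz.
51 kHz > fs/2 = 26.5 kHz, folds to fs − 51 kHz = 2 kHz.
138.5 kHz and 179.5 kHz both map to 20.5 kHz.

138.5 kHz, 179.5 kHz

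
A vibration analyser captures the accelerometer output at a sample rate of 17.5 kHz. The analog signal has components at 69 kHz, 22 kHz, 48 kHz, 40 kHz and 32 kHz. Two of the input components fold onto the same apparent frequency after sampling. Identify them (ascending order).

22 kHz, 48 kHz

fs/2 = 8.75 kHz.
69 kHz mod fs = 16.5 kHz.
16.5 kHz > fs/2 = 8.75 kHz, folds to fs − 16.5 kHz = 1 kHz.
22 kHz mod fs = 4.5 kHz.
4.5 kHz ≤ fs/2 = 8.75 kHz, appears at 4.5 kHz.
48 kHz mod fs = 13 kHz.
13 kHz > fs/2 = 8.75 kHz, folds to fs − 13 kHz = 4.5 kHz.
40 kHz mod fs = 5 kHz.
5 kHz ≤ fs/2 = 8.75 kHz, appears at 5 kHz.
32 kHz mod fs = 14.5 kHz.
14.5 kHz > fs/2 = 8.75 kHz, folds to fs − 14.5 kHz = 3 kHz.
22 kHz and 48 kHz both map to 4.5 kHz.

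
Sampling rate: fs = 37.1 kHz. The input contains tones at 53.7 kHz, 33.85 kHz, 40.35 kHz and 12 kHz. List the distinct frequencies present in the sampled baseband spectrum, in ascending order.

3.25 kHz, 12 kHz, 16.6 kHz

fs/2 = 18.55 kHz.
53.7 kHz mod fs = 16.6 kHz.
16.6 kHz ≤ fs/2 = 18.55 kHz, appears at 16.6 kHz.
33.85 kHz > fs/2 = 18.55 kHz, folds to fs − 33.85 kHz = 3.25 kHz.
40.35 kHz mod fs = 3.25 kHz.
3.25 kHz ≤ fs/2 = 18.55 kHz, appears at 3.25 kHz.
12 kHz ≤ fs/2 = 18.55 kHz, passes unchanged.
Distinct values: {3.25 kHz, 12 kHz, 16.6 kHz}.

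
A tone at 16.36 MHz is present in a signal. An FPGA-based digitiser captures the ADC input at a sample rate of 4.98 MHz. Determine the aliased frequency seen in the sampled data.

1.42 MHz

16.36 MHz mod fs = 1.42 MHz.
1.42 MHz ≤ fs/2 = 2.49 MHz, appears at 1.42 MHz.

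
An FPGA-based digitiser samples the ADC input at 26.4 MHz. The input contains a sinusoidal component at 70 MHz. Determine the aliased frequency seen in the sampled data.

9.2 MHz

70 MHz mod fs = 17.2 MHz.
17.2 MHz > fs/2 = 13.2 MHz, folds to fs − 17.2 MHz = 9.2 MHz.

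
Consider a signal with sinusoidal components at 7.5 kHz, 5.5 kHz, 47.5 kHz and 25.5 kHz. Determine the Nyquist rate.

95 kHz

Highest-frequency component: 47.5 kHz.
Nyquist rate = 2 × 47.5 kHz = 95 kHz.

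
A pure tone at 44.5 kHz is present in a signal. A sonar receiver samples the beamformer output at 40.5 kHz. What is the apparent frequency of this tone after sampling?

44.5 kHz mod fs = 4 kHz.
4 kHz ≤ fs/2 = 20.25 kHz, appears at 4 kHz.

4 kHz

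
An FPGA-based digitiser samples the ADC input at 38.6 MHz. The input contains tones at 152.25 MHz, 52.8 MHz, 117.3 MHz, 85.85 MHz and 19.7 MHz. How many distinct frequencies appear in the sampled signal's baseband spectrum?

fs/2 = 19.3 MHz.
152.25 MHz mod fs = 36.45 MHz.
36.45 MHz > fs/2 = 19.3 MHz, folds to fs − 36.45 MHz = 2.15 MHz.
52.8 MHz mod fs = 14.2 MHz.
14.2 MHz ≤ fs/2 = 19.3 MHz, appears at 14.2 MHz.
117.3 MHz mod fs = 1.5 MHz.
1.5 MHz ≤ fs/2 = 19.3 MHz, appears at 1.5 MHz.
85.85 MHz mod fs = 8.65 MHz.
8.65 MHz ≤ fs/2 = 19.3 MHz, appears at 8.65 MHz.
19.7 MHz > fs/2 = 19.3 MHz, folds to fs − 19.7 MHz = 18.9 MHz.
Distinct values: {1.5 MHz, 2.15 MHz, 8.65 MHz, 14.2 MHz, 18.9 MHz} → 5.

5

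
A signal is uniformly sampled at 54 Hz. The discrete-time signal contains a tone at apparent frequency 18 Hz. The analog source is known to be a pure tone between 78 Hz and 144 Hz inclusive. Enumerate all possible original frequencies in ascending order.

Frequencies that alias to 18 Hz are k·fs ± 18 Hz for integer k ≥ 0.
k=0: 18 Hz.
k=1: 36 Hz, 72 Hz.
k=2: 90 Hz, 126 Hz.
k=3: 144 Hz, 180 Hz.
k=4: 198 Hz, 234 Hz.
Within [78 Hz, 144 Hz]: 90 Hz, 126 Hz, 144 Hz.

90 Hz, 126 Hz, 144 Hz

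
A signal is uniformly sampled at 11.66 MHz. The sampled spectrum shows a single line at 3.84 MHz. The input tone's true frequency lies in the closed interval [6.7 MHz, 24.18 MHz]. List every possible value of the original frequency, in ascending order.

Frequencies that alias to 3.84 MHz are k·fs ± 3.84 MHz for integer k ≥ 0.
k=0: 3.84 MHz.
k=1: 7.82 MHz, 15.5 MHz.
k=2: 19.48 MHz, 27.16 MHz.
k=3: 31.14 MHz, 38.82 MHz.
Within [6.7 MHz, 24.18 MHz]: 7.82 MHz, 15.5 MHz, 19.48 MHz.

7.82 MHz, 15.5 MHz, 19.48 MHz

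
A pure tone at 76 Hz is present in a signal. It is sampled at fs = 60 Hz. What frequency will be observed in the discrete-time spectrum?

16 Hz

76 Hz mod fs = 16 Hz.
16 Hz ≤ fs/2 = 30 Hz, appears at 16 Hz.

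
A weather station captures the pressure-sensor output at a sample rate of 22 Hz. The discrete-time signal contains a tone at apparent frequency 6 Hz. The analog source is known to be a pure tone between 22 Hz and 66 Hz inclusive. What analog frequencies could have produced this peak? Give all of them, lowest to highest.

28 Hz, 38 Hz, 50 Hz, 60 Hz

Frequencies that alias to 6 Hz are k·fs ± 6 Hz for integer k ≥ 0.
k=0: 6 Hz.
k=1: 16 Hz, 28 Hz.
k=2: 38 Hz, 50 Hz.
k=3: 60 Hz, 72 Hz.
k=4: 82 Hz, 94 Hz.
Within [22 Hz, 66 Hz]: 28 Hz, 38 Hz, 50 Hz, 60 Hz.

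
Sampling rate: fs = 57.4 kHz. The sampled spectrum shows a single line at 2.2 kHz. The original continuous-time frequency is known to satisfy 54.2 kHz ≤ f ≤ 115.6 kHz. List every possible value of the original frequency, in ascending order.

55.2 kHz, 59.6 kHz, 112.6 kHz

Frequencies that alias to 2.2 kHz are k·fs ± 2.2 kHz for integer k ≥ 0.
k=0: 2.2 kHz.
k=1: 55.2 kHz, 59.6 kHz.
k=2: 112.6 kHz, 117 kHz.
k=3: 170 kHz, 174.4 kHz.
Within [54.2 kHz, 115.6 kHz]: 55.2 kHz, 59.6 kHz, 112.6 kHz.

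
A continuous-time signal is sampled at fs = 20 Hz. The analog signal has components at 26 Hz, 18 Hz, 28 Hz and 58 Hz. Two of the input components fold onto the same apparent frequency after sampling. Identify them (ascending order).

fs/2 = 10 Hz.
26 Hz mod fs = 6 Hz.
6 Hz ≤ fs/2 = 10 Hz, appears at 6 Hz.
18 Hz > fs/2 = 10 Hz, folds to fs − 18 Hz = 2 Hz.
28 Hz mod fs = 8 Hz.
8 Hz ≤ fs/2 = 10 Hz, appears at 8 Hz.
58 Hz mod fs = 18 Hz.
18 Hz > fs/2 = 10 Hz, folds to fs − 18 Hz = 2 Hz.
18 Hz and 58 Hz both map to 2 Hz.

18 Hz, 58 Hz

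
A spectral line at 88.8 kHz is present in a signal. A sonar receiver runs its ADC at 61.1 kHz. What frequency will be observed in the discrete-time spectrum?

27.7 kHz

88.8 kHz mod fs = 27.7 kHz.
27.7 kHz ≤ fs/2 = 30.55 kHz, appears at 27.7 kHz.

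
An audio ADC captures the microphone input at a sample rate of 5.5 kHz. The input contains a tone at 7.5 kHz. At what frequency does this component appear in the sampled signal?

2 kHz

7.5 kHz mod fs = 2 kHz.
2 kHz ≤ fs/2 = 2.75 kHz, appears at 2 kHz.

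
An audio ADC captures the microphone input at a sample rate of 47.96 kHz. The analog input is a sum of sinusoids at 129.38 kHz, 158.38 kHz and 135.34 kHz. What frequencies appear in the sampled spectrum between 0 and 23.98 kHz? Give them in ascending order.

fs/2 = 23.98 kHz.
129.38 kHz mod fs = 33.46 kHz.
33.46 kHz > fs/2 = 23.98 kHz, folds to fs − 33.46 kHz = 14.5 kHz.
158.38 kHz mod fs = 14.5 kHz.
14.5 kHz ≤ fs/2 = 23.98 kHz, appears at 14.5 kHz.
135.34 kHz mod fs = 39.42 kHz.
39.42 kHz > fs/2 = 23.98 kHz, folds to fs − 39.42 kHz = 8.54 kHz.
Distinct values: {8.54 kHz, 14.5 kHz}.

8.54 kHz, 14.5 kHz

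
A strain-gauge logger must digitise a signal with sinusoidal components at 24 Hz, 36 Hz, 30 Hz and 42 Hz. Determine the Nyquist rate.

84 Hz

Highest-frequency component: 42 Hz.
Nyquist rate = 2 × 42 Hz = 84 Hz.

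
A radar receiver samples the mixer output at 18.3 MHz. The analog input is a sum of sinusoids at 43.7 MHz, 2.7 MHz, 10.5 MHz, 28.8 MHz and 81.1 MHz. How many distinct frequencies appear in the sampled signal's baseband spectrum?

fs/2 = 9.15 MHz.
43.7 MHz mod fs = 7.1 MHz.
7.1 MHz ≤ fs/2 = 9.15 MHz, appears at 7.1 MHz.
2.7 MHz ≤ fs/2 = 9.15 MHz, passes unchanged.
10.5 MHz > fs/2 = 9.15 MHz, folds to fs − 10.5 MHz = 7.8 MHz.
28.8 MHz mod fs = 10.5 MHz.
10.5 MHz > fs/2 = 9.15 MHz, folds to fs − 10.5 MHz = 7.8 MHz.
81.1 MHz mod fs = 7.9 MHz.
7.9 MHz ≤ fs/2 = 9.15 MHz, appears at 7.9 MHz.
Distinct values: {2.7 MHz, 7.1 MHz, 7.8 MHz, 7.9 MHz} → 4.

4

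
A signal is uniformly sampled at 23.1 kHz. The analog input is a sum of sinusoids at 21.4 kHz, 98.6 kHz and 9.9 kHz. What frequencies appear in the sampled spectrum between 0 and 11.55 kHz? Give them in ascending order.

fs/2 = 11.55 kHz.
21.4 kHz > fs/2 = 11.55 kHz, folds to fs − 21.4 kHz = 1.7 kHz.
98.6 kHz mod fs = 6.2 kHz.
6.2 kHz ≤ fs/2 = 11.55 kHz, appears at 6.2 kHz.
9.9 kHz ≤ fs/2 = 11.55 kHz, passes unchanged.
Distinct values: {1.7 kHz, 6.2 kHz, 9.9 kHz}.

1.7 kHz, 6.2 kHz, 9.9 kHz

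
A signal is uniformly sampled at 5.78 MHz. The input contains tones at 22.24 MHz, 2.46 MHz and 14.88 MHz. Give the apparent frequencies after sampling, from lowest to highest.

fs/2 = 2.89 MHz.
22.24 MHz mod fs = 4.9 MHz.
4.9 MHz > fs/2 = 2.89 MHz, folds to fs − 4.9 MHz = 0.88 MHz.
2.46 MHz ≤ fs/2 = 2.89 MHz, passes unchanged.
14.88 MHz mod fs = 3.32 MHz.
3.32 MHz > fs/2 = 2.89 MHz, folds to fs − 3.32 MHz = 2.46 MHz.
Distinct values: {0.88 MHz, 2.46 MHz}.

0.88 MHz, 2.46 MHz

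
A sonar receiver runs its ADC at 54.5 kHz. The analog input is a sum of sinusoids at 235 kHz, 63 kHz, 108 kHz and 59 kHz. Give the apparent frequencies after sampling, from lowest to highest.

fs/2 = 27.25 kHz.
235 kHz mod fs = 17 kHz.
17 kHz ≤ fs/2 = 27.25 kHz, appears at 17 kHz.
63 kHz mod fs = 8.5 kHz.
8.5 kHz ≤ fs/2 = 27.25 kHz, appears at 8.5 kHz.
108 kHz mod fs = 53.5 kHz.
53.5 kHz > fs/2 = 27.25 kHz, folds to fs − 53.5 kHz = 1 kHz.
59 kHz mod fs = 4.5 kHz.
4.5 kHz ≤ fs/2 = 27.25 kHz, appears at 4.5 kHz.
Distinct values: {1 kHz, 4.5 kHz, 8.5 kHz, 17 kHz}.

1 kHz, 4.5 kHz, 8.5 kHz, 17 kHz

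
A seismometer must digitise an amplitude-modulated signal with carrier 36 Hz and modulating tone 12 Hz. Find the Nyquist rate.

AM sidebands sit at fc ± fm = 24 Hz and 48 Hz.
Highest-frequency component: 48 Hz.
Nyquist rate = 2 × 48 Hz = 96 Hz.

96 Hz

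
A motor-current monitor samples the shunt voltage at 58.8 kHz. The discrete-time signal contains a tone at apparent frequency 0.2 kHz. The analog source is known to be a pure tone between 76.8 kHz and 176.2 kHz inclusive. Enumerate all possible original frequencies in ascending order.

Frequencies that alias to 0.2 kHz are k·fs ± 0.2 kHz for integer k ≥ 0.
k=0: 0.2 kHz.
k=1: 58.6 kHz, 59 kHz.
k=2: 117.4 kHz, 117.8 kHz.
k=3: 176.2 kHz, 176.6 kHz.
k=4: 235 kHz, 235.4 kHz.
Within [76.8 kHz, 176.2 kHz]: 117.4 kHz, 117.8 kHz, 176.2 kHz.

117.4 kHz, 117.8 kHz, 176.2 kHz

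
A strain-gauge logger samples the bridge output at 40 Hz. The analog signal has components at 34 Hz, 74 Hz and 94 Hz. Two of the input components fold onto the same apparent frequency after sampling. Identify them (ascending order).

fs/2 = 20 Hz.
34 Hz > fs/2 = 20 Hz, folds to fs − 34 Hz = 6 Hz.
74 Hz mod fs = 34 Hz.
34 Hz > fs/2 = 20 Hz, folds to fs − 34 Hz = 6 Hz.
94 Hz mod fs = 14 Hz.
14 Hz ≤ fs/2 = 20 Hz, appears at 14 Hz.
34 Hz and 74 Hz both map to 6 Hz.

34 Hz, 74 Hz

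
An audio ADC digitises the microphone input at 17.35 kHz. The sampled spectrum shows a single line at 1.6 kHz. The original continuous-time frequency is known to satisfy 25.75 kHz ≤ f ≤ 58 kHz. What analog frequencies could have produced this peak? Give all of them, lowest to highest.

33.1 kHz, 36.3 kHz, 50.45 kHz, 53.65 kHz

Frequencies that alias to 1.6 kHz are k·fs ± 1.6 kHz for integer k ≥ 0.
k=0: 1.6 kHz.
k=1: 15.75 kHz, 18.95 kHz.
k=2: 33.1 kHz, 36.3 kHz.
k=3: 50.45 kHz, 53.65 kHz.
k=4: 67.8 kHz, 71 kHz.
Within [25.75 kHz, 58 kHz]: 33.1 kHz, 36.3 kHz, 50.45 kHz, 53.65 kHz.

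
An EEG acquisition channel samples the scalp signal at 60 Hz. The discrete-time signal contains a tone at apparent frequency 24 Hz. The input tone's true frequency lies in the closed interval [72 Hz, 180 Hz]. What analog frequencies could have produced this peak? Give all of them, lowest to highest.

84 Hz, 96 Hz, 144 Hz, 156 Hz

Frequencies that alias to 24 Hz are k·fs ± 24 Hz for integer k ≥ 0.
k=0: 24 Hz.
k=1: 36 Hz, 84 Hz.
k=2: 96 Hz, 144 Hz.
k=3: 156 Hz, 204 Hz.
k=4: 216 Hz, 264 Hz.
Within [72 Hz, 180 Hz]: 84 Hz, 96 Hz, 144 Hz, 156 Hz.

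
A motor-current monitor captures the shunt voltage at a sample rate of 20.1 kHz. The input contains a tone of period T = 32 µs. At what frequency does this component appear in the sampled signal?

T = 32 µs → f = 1/T = 31.25 kHz.
31.25 kHz mod fs = 11.15 kHz.
11.15 kHz > fs/2 = 10.05 kHz, folds to fs − 11.15 kHz = 8.95 kHz.

8.95 kHz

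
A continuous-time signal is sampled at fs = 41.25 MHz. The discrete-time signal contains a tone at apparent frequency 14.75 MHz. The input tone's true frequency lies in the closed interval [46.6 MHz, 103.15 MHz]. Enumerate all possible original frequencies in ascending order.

56 MHz, 67.75 MHz, 97.25 MHz

Frequencies that alias to 14.75 MHz are k·fs ± 14.75 MHz for integer k ≥ 0.
k=0: 14.75 MHz.
k=1: 26.5 MHz, 56 MHz.
k=2: 67.75 MHz, 97.25 MHz.
k=3: 109 MHz, 138.5 MHz.
Within [46.6 MHz, 103.15 MHz]: 56 MHz, 67.75 MHz, 97.25 MHz.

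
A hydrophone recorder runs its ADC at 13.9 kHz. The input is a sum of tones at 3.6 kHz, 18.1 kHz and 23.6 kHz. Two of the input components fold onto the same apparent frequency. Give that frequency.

fs/2 = 6.95 kHz.
3.6 kHz ≤ fs/2 = 6.95 kHz, passes unchanged.
18.1 kHz mod fs = 4.2 kHz.
4.2 kHz ≤ fs/2 = 6.95 kHz, appears at 4.2 kHz.
23.6 kHz mod fs = 9.7 kHz.
9.7 kHz > fs/2 = 6.95 kHz, folds to fs − 9.7 kHz = 4.2 kHz.
18.1 kHz and 23.6 kHz both map to 4.2 kHz.

4.2 kHz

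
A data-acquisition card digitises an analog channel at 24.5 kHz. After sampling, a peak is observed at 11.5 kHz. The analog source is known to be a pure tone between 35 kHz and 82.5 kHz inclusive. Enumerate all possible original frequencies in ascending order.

36 kHz, 37.5 kHz, 60.5 kHz, 62 kHz

Frequencies that alias to 11.5 kHz are k·fs ± 11.5 kHz for integer k ≥ 0.
k=0: 11.5 kHz.
k=1: 13 kHz, 36 kHz.
k=2: 37.5 kHz, 60.5 kHz.
k=3: 62 kHz, 85 kHz.
k=4: 86.5 kHz, 109.5 kHz.
Within [35 kHz, 82.5 kHz]: 36 kHz, 37.5 kHz, 60.5 kHz, 62 kHz.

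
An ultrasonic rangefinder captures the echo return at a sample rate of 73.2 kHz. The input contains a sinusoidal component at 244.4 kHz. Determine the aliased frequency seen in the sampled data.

24.8 kHz

244.4 kHz mod fs = 24.8 kHz.
24.8 kHz ≤ fs/2 = 36.6 kHz, appears at 24.8 kHz.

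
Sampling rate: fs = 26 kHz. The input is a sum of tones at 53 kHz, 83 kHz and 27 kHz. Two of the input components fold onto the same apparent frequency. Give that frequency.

fs/2 = 13 kHz.
53 kHz mod fs = 1 kHz.
1 kHz ≤ fs/2 = 13 kHz, appears at 1 kHz.
83 kHz mod fs = 5 kHz.
5 kHz ≤ fs/2 = 13 kHz, appears at 5 kHz.
27 kHz mod fs = 1 kHz.
1 kHz ≤ fs/2 = 13 kHz, appears at 1 kHz.
27 kHz and 53 kHz both map to 1 kHz.

1 kHz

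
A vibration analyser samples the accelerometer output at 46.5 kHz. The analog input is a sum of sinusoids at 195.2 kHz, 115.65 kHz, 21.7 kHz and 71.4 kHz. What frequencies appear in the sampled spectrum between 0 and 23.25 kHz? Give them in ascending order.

9.2 kHz, 21.6 kHz, 21.7 kHz, 22.65 kHz

fs/2 = 23.25 kHz.
195.2 kHz mod fs = 9.2 kHz.
9.2 kHz ≤ fs/2 = 23.25 kHz, appears at 9.2 kHz.
115.65 kHz mod fs = 22.65 kHz.
22.65 kHz ≤ fs/2 = 23.25 kHz, appears at 22.65 kHz.
21.7 kHz ≤ fs/2 = 23.25 kHz, passes unchanged.
71.4 kHz mod fs = 24.9 kHz.
24.9 kHz > fs/2 = 23.25 kHz, folds to fs − 24.9 kHz = 21.6 kHz.
Distinct values: {9.2 kHz, 21.6 kHz, 21.7 kHz, 22.65 kHz}.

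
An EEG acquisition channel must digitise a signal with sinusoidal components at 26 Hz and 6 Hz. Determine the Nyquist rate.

52 Hz

Highest-frequency component: 26 Hz.
Nyquist rate = 2 × 26 Hz = 52 Hz.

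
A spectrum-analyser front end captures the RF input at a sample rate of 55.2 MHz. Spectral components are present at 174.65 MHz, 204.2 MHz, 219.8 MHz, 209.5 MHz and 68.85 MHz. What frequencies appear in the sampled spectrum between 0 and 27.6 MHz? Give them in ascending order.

fs/2 = 27.6 MHz.
174.65 MHz mod fs = 9.05 MHz.
9.05 MHz ≤ fs/2 = 27.6 MHz, appears at 9.05 MHz.
204.2 MHz mod fs = 38.6 MHz.
38.6 MHz > fs/2 = 27.6 MHz, folds to fs − 38.6 MHz = 16.6 MHz.
219.8 MHz mod fs = 54.2 MHz.
54.2 MHz > fs/2 = 27.6 MHz, folds to fs − 54.2 MHz = 1 MHz.
209.5 MHz mod fs = 43.9 MHz.
43.9 MHz > fs/2 = 27.6 MHz, folds to fs − 43.9 MHz = 11.3 MHz.
68.85 MHz mod fs = 13.65 MHz.
13.65 MHz ≤ fs/2 = 27.6 MHz, appears at 13.65 MHz.
Distinct values: {1 MHz, 9.05 MHz, 11.3 MHz, 13.65 MHz, 16.6 MHz}.

1 MHz, 9.05 MHz, 11.3 MHz, 13.65 MHz, 16.6 MHz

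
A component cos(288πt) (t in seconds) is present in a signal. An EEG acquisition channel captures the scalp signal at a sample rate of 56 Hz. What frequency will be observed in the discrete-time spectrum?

ω = 288π rad/s → f = ω/(2π) = 144 Hz.
144 Hz mod fs = 32 Hz.
32 Hz > fs/2 = 28 Hz, folds to fs − 32 Hz = 24 Hz.

24 Hz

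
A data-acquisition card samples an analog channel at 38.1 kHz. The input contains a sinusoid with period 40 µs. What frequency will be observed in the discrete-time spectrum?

T = 40 µs → f = 1/T = 25 kHz.
25 kHz > fs/2 = 19.05 kHz, folds to fs − 25 kHz = 13.1 kHz.

13.1 kHz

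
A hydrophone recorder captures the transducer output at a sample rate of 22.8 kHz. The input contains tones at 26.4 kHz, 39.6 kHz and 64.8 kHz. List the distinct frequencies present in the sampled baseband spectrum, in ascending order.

3.6 kHz, 6 kHz

fs/2 = 11.4 kHz.
26.4 kHz mod fs = 3.6 kHz.
3.6 kHz ≤ fs/2 = 11.4 kHz, appears at 3.6 kHz.
39.6 kHz mod fs = 16.8 kHz.
16.8 kHz > fs/2 = 11.4 kHz, folds to fs − 16.8 kHz = 6 kHz.
64.8 kHz mod fs = 19.2 kHz.
19.2 kHz > fs/2 = 11.4 kHz, folds to fs − 19.2 kHz = 3.6 kHz.
Distinct values: {3.6 kHz, 6 kHz}.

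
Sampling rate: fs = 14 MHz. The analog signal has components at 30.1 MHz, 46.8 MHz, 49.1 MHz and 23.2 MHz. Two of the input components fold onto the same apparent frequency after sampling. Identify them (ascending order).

23.2 MHz, 46.8 MHz

fs/2 = 7 MHz.
30.1 MHz mod fs = 2.1 MHz.
2.1 MHz ≤ fs/2 = 7 MHz, appears at 2.1 MHz.
46.8 MHz mod fs = 4.8 MHz.
4.8 MHz ≤ fs/2 = 7 MHz, appears at 4.8 MHz.
49.1 MHz mod fs = 7.1 MHz.
7.1 MHz > fs/2 = 7 MHz, folds to fs − 7.1 MHz = 6.9 MHz.
23.2 MHz mod fs = 9.2 MHz.
9.2 MHz > fs/2 = 7 MHz, folds to fs − 9.2 MHz = 4.8 MHz.
23.2 MHz and 46.8 MHz both map to 4.8 MHz.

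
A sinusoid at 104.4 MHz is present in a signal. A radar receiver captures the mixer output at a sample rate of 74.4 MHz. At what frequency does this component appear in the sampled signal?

30 MHz

104.4 MHz mod fs = 30 MHz.
30 MHz ≤ fs/2 = 37.2 MHz, appears at 30 MHz.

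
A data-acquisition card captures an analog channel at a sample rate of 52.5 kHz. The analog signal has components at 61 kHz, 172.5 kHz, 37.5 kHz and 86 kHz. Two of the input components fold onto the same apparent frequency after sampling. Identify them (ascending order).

37.5 kHz, 172.5 kHz

fs/2 = 26.25 kHz.
61 kHz mod fs = 8.5 kHz.
8.5 kHz ≤ fs/2 = 26.25 kHz, appears at 8.5 kHz.
172.5 kHz mod fs = 15 kHz.
15 kHz ≤ fs/2 = 26.25 kHz, appears at 15 kHz.
37.5 kHz > fs/2 = 26.25 kHz, folds to fs − 37.5 kHz = 15 kHz.
86 kHz mod fs = 33.5 kHz.
33.5 kHz > fs/2 = 26.25 kHz, folds to fs − 33.5 kHz = 19 kHz.
37.5 kHz and 172.5 kHz both map to 15 kHz.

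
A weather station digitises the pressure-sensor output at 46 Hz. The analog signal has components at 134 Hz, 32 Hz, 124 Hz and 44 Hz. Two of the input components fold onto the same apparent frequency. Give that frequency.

14 Hz

fs/2 = 23 Hz.
134 Hz mod fs = 42 Hz.
42 Hz > fs/2 = 23 Hz, folds to fs − 42 Hz = 4 Hz.
32 Hz > fs/2 = 23 Hz, folds to fs − 32 Hz = 14 Hz.
124 Hz mod fs = 32 Hz.
32 Hz > fs/2 = 23 Hz, folds to fs − 32 Hz = 14 Hz.
44 Hz > fs/2 = 23 Hz, folds to fs − 44 Hz = 2 Hz.
32 Hz and 124 Hz both map to 14 Hz.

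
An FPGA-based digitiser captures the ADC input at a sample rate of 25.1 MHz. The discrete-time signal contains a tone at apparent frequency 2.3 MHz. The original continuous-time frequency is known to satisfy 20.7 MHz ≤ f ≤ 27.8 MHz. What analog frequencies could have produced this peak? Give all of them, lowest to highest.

Frequencies that alias to 2.3 MHz are k·fs ± 2.3 MHz for integer k ≥ 0.
k=0: 2.3 MHz.
k=1: 22.8 MHz, 27.4 MHz.
k=2: 47.9 MHz, 52.5 MHz.
Within [20.7 MHz, 27.8 MHz]: 22.8 MHz, 27.4 MHz.

22.8 MHz, 27.4 MHz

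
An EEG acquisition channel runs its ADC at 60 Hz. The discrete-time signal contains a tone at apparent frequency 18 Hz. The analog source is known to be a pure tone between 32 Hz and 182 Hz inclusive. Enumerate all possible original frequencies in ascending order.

42 Hz, 78 Hz, 102 Hz, 138 Hz, 162 Hz

Frequencies that alias to 18 Hz are k·fs ± 18 Hz for integer k ≥ 0.
k=0: 18 Hz.
k=1: 42 Hz, 78 Hz.
k=2: 102 Hz, 138 Hz.
k=3: 162 Hz, 198 Hz.
k=4: 222 Hz, 258 Hz.
Within [32 Hz, 182 Hz]: 42 Hz, 78 Hz, 102 Hz, 138 Hz, 162 Hz.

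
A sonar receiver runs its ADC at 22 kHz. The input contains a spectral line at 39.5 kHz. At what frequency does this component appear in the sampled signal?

39.5 kHz mod fs = 17.5 kHz.
17.5 kHz > fs/2 = 11 kHz, folds to fs − 17.5 kHz = 4.5 kHz.

4.5 kHz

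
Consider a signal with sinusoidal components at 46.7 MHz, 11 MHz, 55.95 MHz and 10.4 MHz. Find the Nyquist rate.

111.9 MHz

Highest-frequency component: 55.95 MHz.
Nyquist rate = 2 × 55.95 MHz = 111.9 MHz.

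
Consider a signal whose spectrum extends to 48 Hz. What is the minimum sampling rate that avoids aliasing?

Nyquist rate = 2 × 48 Hz = 96 Hz.

96 Hz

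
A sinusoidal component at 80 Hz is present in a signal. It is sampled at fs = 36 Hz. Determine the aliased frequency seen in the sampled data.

8 Hz

80 Hz mod fs = 8 Hz.
8 Hz ≤ fs/2 = 18 Hz, appears at 8 Hz.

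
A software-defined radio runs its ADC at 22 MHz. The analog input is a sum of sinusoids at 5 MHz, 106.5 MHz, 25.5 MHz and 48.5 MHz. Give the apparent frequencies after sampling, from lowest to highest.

fs/2 = 11 MHz.
5 MHz ≤ fs/2 = 11 MHz, passes unchanged.
106.5 MHz mod fs = 18.5 MHz.
18.5 MHz > fs/2 = 11 MHz, folds to fs − 18.5 MHz = 3.5 MHz.
25.5 MHz mod fs = 3.5 MHz.
3.5 MHz ≤ fs/2 = 11 MHz, appears at 3.5 MHz.
48.5 MHz mod fs = 4.5 MHz.
4.5 MHz ≤ fs/2 = 11 MHz, appears at 4.5 MHz.
Distinct values: {3.5 MHz, 4.5 MHz, 5 MHz}.

3.5 MHz, 4.5 MHz, 5 MHz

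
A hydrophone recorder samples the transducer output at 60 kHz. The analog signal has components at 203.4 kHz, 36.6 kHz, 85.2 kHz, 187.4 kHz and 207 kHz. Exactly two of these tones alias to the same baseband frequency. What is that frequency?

23.4 kHz

fs/2 = 30 kHz.
203.4 kHz mod fs = 23.4 kHz.
23.4 kHz ≤ fs/2 = 30 kHz, appears at 23.4 kHz.
36.6 kHz > fs/2 = 30 kHz, folds to fs − 36.6 kHz = 23.4 kHz.
85.2 kHz mod fs = 25.2 kHz.
25.2 kHz ≤ fs/2 = 30 kHz, appears at 25.2 kHz.
187.4 kHz mod fs = 7.4 kHz.
7.4 kHz ≤ fs/2 = 30 kHz, appears at 7.4 kHz.
207 kHz mod fs = 27 kHz.
27 kHz ≤ fs/2 = 30 kHz, appears at 27 kHz.
36.6 kHz and 203.4 kHz both map to 23.4 kHz.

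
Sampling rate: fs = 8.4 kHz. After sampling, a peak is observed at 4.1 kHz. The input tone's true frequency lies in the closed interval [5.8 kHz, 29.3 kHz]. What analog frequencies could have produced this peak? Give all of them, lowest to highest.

Frequencies that alias to 4.1 kHz are k·fs ± 4.1 kHz for integer k ≥ 0.
k=0: 4.1 kHz.
k=1: 4.3 kHz, 12.5 kHz.
k=2: 12.7 kHz, 20.9 kHz.
k=3: 21.1 kHz, 29.3 kHz.
k=4: 29.5 kHz, 37.7 kHz.
Within [5.8 kHz, 29.3 kHz]: 12.5 kHz, 12.7 kHz, 20.9 kHz, 21.1 kHz, 29.3 kHz.

12.5 kHz, 12.7 kHz, 20.9 kHz, 21.1 kHz, 29.3 kHz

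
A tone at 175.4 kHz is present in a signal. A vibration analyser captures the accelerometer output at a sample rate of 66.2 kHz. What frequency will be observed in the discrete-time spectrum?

175.4 kHz mod fs = 43 kHz.
43 kHz > fs/2 = 33.1 kHz, folds to fs − 43 kHz = 23.2 kHz.

23.2 kHz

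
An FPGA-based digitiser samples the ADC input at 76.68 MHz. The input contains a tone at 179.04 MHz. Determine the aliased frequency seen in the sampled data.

179.04 MHz mod fs = 25.68 MHz.
25.68 MHz ≤ fs/2 = 38.34 MHz, appears at 25.68 MHz.

25.68 MHz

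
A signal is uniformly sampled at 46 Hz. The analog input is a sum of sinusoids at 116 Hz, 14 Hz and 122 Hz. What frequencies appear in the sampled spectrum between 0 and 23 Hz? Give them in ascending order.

fs/2 = 23 Hz.
116 Hz mod fs = 24 Hz.
24 Hz > fs/2 = 23 Hz, folds to fs − 24 Hz = 22 Hz.
14 Hz ≤ fs/2 = 23 Hz, passes unchanged.
122 Hz mod fs = 30 Hz.
30 Hz > fs/2 = 23 Hz, folds to fs − 30 Hz = 16 Hz.
Distinct values: {14 Hz, 16 Hz, 22 Hz}.

14 Hz, 16 Hz, 22 Hz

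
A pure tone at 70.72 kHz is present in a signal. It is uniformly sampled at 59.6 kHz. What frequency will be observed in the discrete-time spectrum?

11.12 kHz

70.72 kHz mod fs = 11.12 kHz.
11.12 kHz ≤ fs/2 = 29.8 kHz, appears at 11.12 kHz.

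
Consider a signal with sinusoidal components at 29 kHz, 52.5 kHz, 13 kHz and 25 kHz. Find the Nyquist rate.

105 kHz

Highest-frequency component: 52.5 kHz.
Nyquist rate = 2 × 52.5 kHz = 105 kHz.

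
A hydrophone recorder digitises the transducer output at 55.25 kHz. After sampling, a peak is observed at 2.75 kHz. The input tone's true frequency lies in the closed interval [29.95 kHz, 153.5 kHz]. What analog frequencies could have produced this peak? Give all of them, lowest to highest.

52.5 kHz, 58 kHz, 107.75 kHz, 113.25 kHz

Frequencies that alias to 2.75 kHz are k·fs ± 2.75 kHz for integer k ≥ 0.
k=0: 2.75 kHz.
k=1: 52.5 kHz, 58 kHz.
k=2: 107.75 kHz, 113.25 kHz.
k=3: 163 kHz, 168.5 kHz.
Within [29.95 kHz, 153.5 kHz]: 52.5 kHz, 58 kHz, 107.75 kHz, 113.25 kHz.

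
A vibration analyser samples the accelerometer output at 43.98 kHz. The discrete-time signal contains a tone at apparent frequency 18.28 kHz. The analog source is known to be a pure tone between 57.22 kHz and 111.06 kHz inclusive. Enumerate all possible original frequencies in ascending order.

Frequencies that alias to 18.28 kHz are k·fs ± 18.28 kHz for integer k ≥ 0.
k=0: 18.28 kHz.
k=1: 25.7 kHz, 62.26 kHz.
k=2: 69.68 kHz, 106.24 kHz.
k=3: 113.66 kHz, 150.22 kHz.
Within [57.22 kHz, 111.06 kHz]: 62.26 kHz, 69.68 kHz, 106.24 kHz.

62.26 kHz, 69.68 kHz, 106.24 kHz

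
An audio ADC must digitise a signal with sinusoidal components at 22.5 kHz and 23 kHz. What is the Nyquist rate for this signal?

Highest-frequency component: 23 kHz.
Nyquist rate = 2 × 23 kHz = 46 kHz.

46 kHz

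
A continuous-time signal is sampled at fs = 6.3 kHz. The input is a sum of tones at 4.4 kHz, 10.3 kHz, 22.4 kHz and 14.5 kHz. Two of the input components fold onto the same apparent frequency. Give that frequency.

fs/2 = 3.15 kHz.
4.4 kHz > fs/2 = 3.15 kHz, folds to fs − 4.4 kHz = 1.9 kHz.
10.3 kHz mod fs = 4 kHz.
4 kHz > fs/2 = 3.15 kHz, folds to fs − 4 kHz = 2.3 kHz.
22.4 kHz mod fs = 3.5 kHz.
3.5 kHz > fs/2 = 3.15 kHz, folds to fs − 3.5 kHz = 2.8 kHz.
14.5 kHz mod fs = 1.9 kHz.
1.9 kHz ≤ fs/2 = 3.15 kHz, appears at 1.9 kHz.
4.4 kHz and 14.5 kHz both map to 1.9 kHz.

1.9 kHz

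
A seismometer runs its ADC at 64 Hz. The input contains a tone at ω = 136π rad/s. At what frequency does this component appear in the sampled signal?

4 Hz

ω = 136π rad/s → f = ω/(2π) = 68 Hz.
68 Hz mod fs = 4 Hz.
4 Hz ≤ fs/2 = 32 Hz, appears at 4 Hz.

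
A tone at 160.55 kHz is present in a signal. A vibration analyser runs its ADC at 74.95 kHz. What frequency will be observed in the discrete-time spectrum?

10.65 kHz

160.55 kHz mod fs = 10.65 kHz.
10.65 kHz ≤ fs/2 = 37.475 kHz, appears at 10.65 kHz.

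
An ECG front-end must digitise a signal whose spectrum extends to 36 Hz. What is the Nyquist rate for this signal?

72 Hz

Nyquist rate = 2 × 36 Hz = 72 Hz.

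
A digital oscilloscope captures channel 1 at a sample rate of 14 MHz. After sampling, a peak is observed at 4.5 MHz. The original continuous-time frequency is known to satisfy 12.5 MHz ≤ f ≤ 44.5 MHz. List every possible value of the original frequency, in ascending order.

Frequencies that alias to 4.5 MHz are k·fs ± 4.5 MHz for integer k ≥ 0.
k=0: 4.5 MHz.
k=1: 9.5 MHz, 18.5 MHz.
k=2: 23.5 MHz, 32.5 MHz.
k=3: 37.5 MHz, 46.5 MHz.
k=4: 51.5 MHz, 60.5 MHz.
Within [12.5 MHz, 44.5 MHz]: 18.5 MHz, 23.5 MHz, 32.5 MHz, 37.5 MHz.

18.5 MHz, 23.5 MHz, 32.5 MHz, 37.5 MHz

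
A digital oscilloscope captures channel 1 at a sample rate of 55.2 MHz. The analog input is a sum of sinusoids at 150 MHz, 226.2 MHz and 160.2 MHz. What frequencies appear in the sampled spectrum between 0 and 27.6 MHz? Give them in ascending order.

fs/2 = 27.6 MHz.
150 MHz mod fs = 39.6 MHz.
39.6 MHz > fs/2 = 27.6 MHz, folds to fs − 39.6 MHz = 15.6 MHz.
226.2 MHz mod fs = 5.4 MHz.
5.4 MHz ≤ fs/2 = 27.6 MHz, appears at 5.4 MHz.
160.2 MHz mod fs = 49.8 MHz.
49.8 MHz > fs/2 = 27.6 MHz, folds to fs − 49.8 MHz = 5.4 MHz.
Distinct values: {5.4 MHz, 15.6 MHz}.

5.4 MHz, 15.6 MHz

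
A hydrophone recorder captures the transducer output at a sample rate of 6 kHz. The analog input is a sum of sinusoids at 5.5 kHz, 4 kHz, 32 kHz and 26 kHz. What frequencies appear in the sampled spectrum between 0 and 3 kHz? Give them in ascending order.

0.5 kHz, 2 kHz

fs/2 = 3 kHz.
5.5 kHz > fs/2 = 3 kHz, folds to fs − 5.5 kHz = 0.5 kHz.
4 kHz > fs/2 = 3 kHz, folds to fs − 4 kHz = 2 kHz.
32 kHz mod fs = 2 kHz.
2 kHz ≤ fs/2 = 3 kHz, appears at 2 kHz.
26 kHz mod fs = 2 kHz.
2 kHz ≤ fs/2 = 3 kHz, appears at 2 kHz.
Distinct values: {0.5 kHz, 2 kHz}.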